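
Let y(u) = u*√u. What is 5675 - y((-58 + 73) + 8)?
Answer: 5675 - 23*√23 ≈ 5564.7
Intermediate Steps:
y(u) = u^(3/2)
5675 - y((-58 + 73) + 8) = 5675 - ((-58 + 73) + 8)^(3/2) = 5675 - (15 + 8)^(3/2) = 5675 - 23^(3/2) = 5675 - 23*√23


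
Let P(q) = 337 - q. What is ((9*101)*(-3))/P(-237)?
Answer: -2727/574 ≈ -4.7509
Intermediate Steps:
((9*101)*(-3))/P(-237) = ((9*101)*(-3))/(337 - 1*(-237)) = (909*(-3))/(337 + 237) = -2727/574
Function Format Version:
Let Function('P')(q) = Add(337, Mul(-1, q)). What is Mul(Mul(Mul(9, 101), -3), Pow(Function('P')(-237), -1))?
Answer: Rational(-2727, 574) ≈ -4.7509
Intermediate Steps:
Mul(Mul(Mul(9, 101), -3), Pow(Function('P')(-237), -1)) = Mul(Mul(Mul(9, 101), -3), Pow(Add(337, Mul(-1, -237)), -1)) = Mul(Mul(909, -3), Pow(Add(337, 237), -1)) = Mul(-2727, Pow(574, -1)) = Mul(-2727, Rational(1, 574)) = Rational(-2727, 574)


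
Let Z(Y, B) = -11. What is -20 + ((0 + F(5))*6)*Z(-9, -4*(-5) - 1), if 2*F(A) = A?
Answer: -185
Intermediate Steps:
F(A) = A/2
-20 + ((0 + F(5))*6)*Z(-9, -4*(-5) - 1) = -20 + ((0 + (½)*5)*6)*(-11) = -20 + ((0 + 5/2)*6)*(-11) = -20 + ((5/2)*6)*(-11) = -20 + 15*(-11) = -20 - 165 = -185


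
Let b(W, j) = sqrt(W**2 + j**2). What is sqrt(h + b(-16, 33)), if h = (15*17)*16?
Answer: sqrt(4080 + sqrt(1345)) ≈ 64.161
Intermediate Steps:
h = 4080 (h = 255*16 = 4080)
sqrt(h + b(-16, 33)) = sqrt(4080 + sqrt((-16)**2 + 33**2)) = sqrt(4080 + sqrt(256 + 1089)) = sqrt(4080 + sqrt(1345))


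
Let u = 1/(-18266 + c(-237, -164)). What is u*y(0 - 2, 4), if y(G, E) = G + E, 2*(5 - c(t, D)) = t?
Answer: -4/36285 ≈ -0.00011024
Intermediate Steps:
c(t, D) = 5 - t/2
y(G, E) = E + G
u = -2/36285 (u = 1/(-18266 + (5 - ½*(-237))) = 1/(-18266 + (5 + 237/2)) = 1/(-18266 + 247/2) = 1/(-36285/2) = -2/36285 ≈ -5.5119e-5)
u*y(0 - 2, 4) = -2*(4 + (0 - 2))/36285 = -2*(4 - 2)/36285 = -2/36285*2 = -4/36285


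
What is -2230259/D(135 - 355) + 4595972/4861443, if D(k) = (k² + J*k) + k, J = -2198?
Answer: -8398414852457/2585023700820 ≈ -3.2489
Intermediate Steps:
D(k) = k² - 2197*k (D(k) = (k² - 2198*k) + k = k² - 2197*k)
-2230259/D(135 - 355) + 4595972/4861443 = -2230259*1/((-2197 + (135 - 355))*(135 - 355)) + 4595972/4861443 = -2230259*(-1/(220*(-2197 - 220))) + 4595972*(1/4861443) = -2230259/((-220*(-2417))) + 4595972/4861443 = -2230259/531740 + 4595972/4861443 = -8398414852457/2585023700820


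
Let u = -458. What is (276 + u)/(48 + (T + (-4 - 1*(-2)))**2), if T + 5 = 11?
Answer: -91/32 ≈ -2.8438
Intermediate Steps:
T = 6 (T = -5 + 11 = 6)
(276 + u)/(48 + (T + (-4 - 1*(-2)))**2) = (276 - 458)/(48 + (6 + (-4 - 1*(-2)))**2) = -182/(48 + (6 + (-4 + 2))**2) = -182/(48 + (6 - 2)**2) = -182/(48 + 4**2) = -182/(48 + 16) = -182/64 = -182*1/64 = -91/32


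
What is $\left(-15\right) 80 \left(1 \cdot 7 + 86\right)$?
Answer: $-111600$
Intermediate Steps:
$\left(-15\right) 80 \left(1 \cdot 7 + 86\right) = - 1200 \left(7 + 86\right) = \left(-1200\right) 93 = -111600$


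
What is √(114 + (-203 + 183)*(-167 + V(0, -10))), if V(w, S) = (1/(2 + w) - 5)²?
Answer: √3049 ≈ 55.218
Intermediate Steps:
V(w, S) = (-5 + 1/(2 + w))²
√(114 + (-203 + 183)*(-167 + V(0, -10))) = √(114 + (-203 + 183)*(-167 + (9 + 5*0)²/(2 + 0)²)) = √(114 - 20*(-167 + (9 + 0)²/2²)) = √(114 - 20*(-167 + (¼)*9²)) = √(114 - 20*(-167 + (¼)*81)) = √(114 - 20*(-167 + 81/4)) = √(114 - 20*(-587/4)) = √(114 + 2935) = √3049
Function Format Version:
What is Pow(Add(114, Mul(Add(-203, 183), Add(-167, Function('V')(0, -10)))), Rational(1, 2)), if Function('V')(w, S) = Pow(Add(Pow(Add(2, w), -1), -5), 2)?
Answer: Pow(3049, Rational(1, 2)) ≈ 55.218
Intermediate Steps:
Function('V')(w, S) = Pow(Add(-5, Pow(Add(2, w), -1)), 2)
Pow(Add(114, Mul(Add(-203, 183), Add(-167, Function('V')(0, -10)))), Rational(1, 2)) = Pow(Add(114, Mul(Add(-203, 183), Add(-167, Mul(Pow(Add(2, 0), -2), Pow(Add(9, Mul(5, 0)), 2))))), Rational(1, 2)) = Pow(Add(114, Mul(-20, Add(-167, Mul(Pow(2, -2), Pow(Add(9, 0), 2))))), Rational(1, 2)) = Pow(Add(114, Mul(-20, Add(-167, Mul(Rational(1, 4), Pow(9, 2))))), Rational(1, 2)) = Pow(Add(114, Mul(-20, Add(-167, Mul(Rational(1, 4), 81)))), Rational(1, 2)) = Pow(Add(114, Mul(-20, Add(-167, Rational(81, 4)))), Rational(1, 2)) = Pow(Add(114, Mul(-20, Rational(-587, 4))), Rational(1, 2)) = Pow(Add(114, 2935), Rational(1, 2)) = Pow(3049, Rational(1, 2))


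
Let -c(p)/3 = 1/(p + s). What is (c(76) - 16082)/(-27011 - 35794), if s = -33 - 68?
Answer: 402047/1570125 ≈ 0.25606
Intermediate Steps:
s = -101
c(p) = -3/(-101 + p) (c(p) = -3/(p - 101) = -3/(-101 + p))
(c(76) - 16082)/(-27011 - 35794) = (-3/(-101 + 76) - 16082)/(-27011 - 35794) = (-3/(-25) - 16082)/(-62805) = (-3*(-1/25) - 16082)*(-1/62805) = (3/25 - 16082)*(-1/62805) = -402047/25*(-1/62805) = 402047/1570125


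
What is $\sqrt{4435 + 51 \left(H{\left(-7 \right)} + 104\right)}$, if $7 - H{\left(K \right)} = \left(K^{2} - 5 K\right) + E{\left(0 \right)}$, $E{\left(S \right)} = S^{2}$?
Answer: $2 \sqrt{1453} \approx 76.236$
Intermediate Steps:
$H{\left(K \right)} = 7 - K^{2} + 5 K$ ($H{\left(K \right)} = 7 - \left(\left(K^{2} - 5 K\right) + 0^{2}\right) = 7 - \left(\left(K^{2} - 5 K\right) + 0\right) = 7 - \left(K^{2} - 5 K\right) = 7 - K^{2} + 5 K$)
$\sqrt{4435 + 51 \left(H{\left(-7 \right)} + 104\right)} = \sqrt{4435 + 51 \left(\left(7 - \left(-7\right)^{2} + 5 \left(-7\right)\right) + 104\right)} = \sqrt{4435 + 51 \left(\left(7 - 49 - 35\right) + 104\right)} = \sqrt{4435 + 51 \left(-77 + 104\right)} = \sqrt{4435 + 51 \cdot 27} = \sqrt{4435 + 1377} = \sqrt{5812} = 2 \sqrt{1453}$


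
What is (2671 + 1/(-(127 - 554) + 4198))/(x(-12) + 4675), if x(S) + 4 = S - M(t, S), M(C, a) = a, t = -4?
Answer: 4117792/7201125 ≈ 0.57183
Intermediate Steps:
x(S) = -4 (x(S) = -4 + (S - S) = -4 + 0 = -4)
(2671 + 1/(-(127 - 554) + 4198))/(x(-12) + 4675) = (2671 + 1/(-(127 - 554) + 4198))/(-4 + 4675) = (2671 + 1/(-1*(-427) + 4198))/4671 = (2671 + 1/(427 + 4198))*(1/4671) = (2671 + 1/4625)*(1/4671) = (12353376/4625)*(1/4671) = 4117792/7201125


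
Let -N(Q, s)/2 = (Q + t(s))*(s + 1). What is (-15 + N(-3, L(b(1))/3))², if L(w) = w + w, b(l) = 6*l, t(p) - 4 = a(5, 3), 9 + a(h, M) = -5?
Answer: 13225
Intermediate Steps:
a(h, M) = -14 (a(h, M) = -9 - 5 = -14)
t(p) = -10 (t(p) = 4 - 14 = -10)
L(w) = 2*w
N(Q, s) = -2*(1 + s)*(-10 + Q) (N(Q, s) = -2*(Q - 10)*(s + 1) = -2*(-10 + Q)*(1 + s) = -2*(1 + s)*(-10 + Q))
(-15 + N(-3, L(b(1))/3))² = (-15 + (20 - 2*(-3) + 20*((2*(6*1))/3) - 2*(-3)*(2*(6*1))/3))² = (-15 + (20 + 6 + 20*((2*6)*(⅓)) - 2*(-3)*(2*6)*(⅓)))² = (-15 + (20 + 6 + 20*(12*(⅓)) - 2*(-3)*12*(⅓)))² = (-15 + (20 + 6 + 20*4 - 2*(-3)*4))² = (-15 + (20 + 6 + 80 + 24))² = (-15 + 130)² = 115² = 13225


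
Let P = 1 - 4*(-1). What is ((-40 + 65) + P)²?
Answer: 900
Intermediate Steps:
P = 5 (P = 1 + 4 = 5)
((-40 + 65) + P)² = ((-40 + 65) + 5)² = (25 + 5)² = 30² = 900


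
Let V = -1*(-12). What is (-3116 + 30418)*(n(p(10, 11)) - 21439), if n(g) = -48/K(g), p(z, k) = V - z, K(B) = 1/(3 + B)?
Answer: -591880058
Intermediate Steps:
V = 12
p(z, k) = 12 - z
n(g) = -144 - 48*g (n(g) = -(144 + 48*g) = -48*(3 + g) = -144 - 48*g)
(-3116 + 30418)*(n(p(10, 11)) - 21439) = (-3116 + 30418)*((-144 - 48*(12 - 1*10)) - 21439) = 27302*((-144 - 48*(12 - 10)) - 21439) = 27302*((-144 - 48*2) - 21439) = 27302*((-144 - 96) - 21439) = 27302*(-240 - 21439) = 27302*(-21679) = -591880058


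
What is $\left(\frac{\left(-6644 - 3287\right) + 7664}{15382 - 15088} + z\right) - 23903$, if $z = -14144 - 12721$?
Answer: $- \frac{14928059}{294} \approx -50776.0$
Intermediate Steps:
$z = -26865$ ($z = -14144 - 12721 = -26865$)
$\left(\frac{\left(-6644 - 3287\right) + 7664}{15382 - 15088} + z\right) - 23903 = \left(\frac{\left(-6644 - 3287\right) + 7664}{15382 - 15088} - 26865\right) - 23903 = \left(\frac{-9931 + 7664}{294} - 26865\right) - 23903 = \left(\left(-2267\right) \frac{1}{294} - 26865\right) - 23903 = \left(- \frac{2267}{294} - 26865\right) - 23903 = - \frac{7900577}{294} - 23903 = - \frac{14928059}{294}$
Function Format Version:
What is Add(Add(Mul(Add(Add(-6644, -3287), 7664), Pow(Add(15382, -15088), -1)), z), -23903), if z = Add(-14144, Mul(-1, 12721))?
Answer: Rational(-14928059, 294) ≈ -50776.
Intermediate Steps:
z = -26865 (z = Add(-14144, -12721) = -26865)
Add(Add(Mul(Add(Add(-6644, -3287), 7664), Pow(Add(15382, -15088), -1)), z), -23903) = Add(Add(Mul(Add(Add(-6644, -3287), 7664), Pow(Add(15382, -15088), -1)), -26865), -23903) = Add(Add(Mul(Add(-9931, 7664), Pow(294, -1)), -26865), -23903) = Add(Add(Mul(-2267, Rational(1, 294)), -26865), -23903) = Add(Add(Rational(-2267, 294), -26865), -23903) = Add(Rational(-7900577, 294), -23903) = Rational(-14928059, 294)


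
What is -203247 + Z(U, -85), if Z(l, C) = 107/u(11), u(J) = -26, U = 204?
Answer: -5284529/26 ≈ -2.0325e+5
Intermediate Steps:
Z(l, C) = -107/26 (Z(l, C) = 107/(-26) = 107*(-1/26) = -107/26)
-203247 + Z(U, -85) = -203247 - 107/26 = -5284529/26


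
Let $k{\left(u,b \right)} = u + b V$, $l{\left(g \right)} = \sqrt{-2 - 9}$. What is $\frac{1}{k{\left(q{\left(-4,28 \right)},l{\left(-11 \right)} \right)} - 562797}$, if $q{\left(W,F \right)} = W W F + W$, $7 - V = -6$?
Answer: $- \frac{51123}{28749172588} - \frac{13 i \sqrt{11}}{316240898468} \approx -1.7782 \cdot 10^{-6} - 1.3634 \cdot 10^{-10} i$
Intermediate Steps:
$V = 13$ ($V = 7 - -6 = 7 + 6 = 13$)
$q{\left(W,F \right)} = W + F W^{2}$ ($q{\left(W,F \right)} = W^{2} F + W = F W^{2} + W = W + F W^{2}$)
$l{\left(g \right)} = i \sqrt{11}$ ($l{\left(g \right)} = \sqrt{-11} = i \sqrt{11}$)
$k{\left(u,b \right)} = u + 13 b$ ($k{\left(u,b \right)} = u + b 13 = u + 13 b$)
$\frac{1}{k{\left(q{\left(-4,28 \right)},l{\left(-11 \right)} \right)} - 562797} = \frac{1}{\left(- 4 \left(1 + 28 \left(-4\right)\right) + 13 i \sqrt{11}\right) - 562797} = \frac{1}{\left(- 4 \left(1 - 112\right) + 13 i \sqrt{11}\right) - 562797} = \frac{1}{\left(\left(-4\right) \left(-111\right) + 13 i \sqrt{11}\right) - 562797} = \frac{1}{\left(444 + 13 i \sqrt{11}\right) - 562797} = \frac{1}{-562353 + 13 i \sqrt{11}}$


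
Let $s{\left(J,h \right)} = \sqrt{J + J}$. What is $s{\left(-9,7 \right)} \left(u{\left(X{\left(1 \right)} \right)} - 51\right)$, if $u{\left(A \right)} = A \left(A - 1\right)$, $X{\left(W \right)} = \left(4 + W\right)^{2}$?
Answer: $1647 i \sqrt{2} \approx 2329.2 i$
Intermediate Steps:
$u{\left(A \right)} = A \left(-1 + A\right)$
$s{\left(J,h \right)} = \sqrt{2} \sqrt{J}$ ($s{\left(J,h \right)} = \sqrt{2 J} = \sqrt{2} \sqrt{J}$)
$s{\left(-9,7 \right)} \left(u{\left(X{\left(1 \right)} \right)} - 51\right) = \sqrt{2} \sqrt{-9} \left(\left(4 + 1\right)^{2} \left(-1 + \left(4 + 1\right)^{2}\right) - 51\right) = \sqrt{2} \cdot 3 i \left(5^{2} \left(-1 + 5^{2}\right) - 51\right) = 3 i \sqrt{2} \left(25 \left(-1 + 25\right) - 51\right) = 3 i \sqrt{2} \left(25 \cdot 24 - 51\right) = 3 i \sqrt{2} \left(600 - 51\right) = 3 i \sqrt{2} \cdot 549 = 1647 i \sqrt{2}$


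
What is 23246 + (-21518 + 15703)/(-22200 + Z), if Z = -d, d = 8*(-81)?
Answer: 501003607/21552 ≈ 23246.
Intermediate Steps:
d = -648
Z = 648 (Z = -1*(-648) = 648)
23246 + (-21518 + 15703)/(-22200 + Z) = 23246 + (-21518 + 15703)/(-22200 + 648) = 23246 - 5815/(-21552) = 23246 - 5815*(-1/21552) = 23246 + 5815/21552 = 501003607/21552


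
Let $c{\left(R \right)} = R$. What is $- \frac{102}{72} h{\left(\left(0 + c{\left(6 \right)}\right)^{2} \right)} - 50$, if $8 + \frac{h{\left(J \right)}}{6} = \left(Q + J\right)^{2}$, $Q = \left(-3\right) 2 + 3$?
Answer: $- \frac{18477}{2} \approx -9238.5$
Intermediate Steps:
$Q = -3$ ($Q = -6 + 3 = -3$)
$h{\left(J \right)} = -48 + 6 \left(-3 + J\right)^{2}$
$- \frac{102}{72} h{\left(\left(0 + c{\left(6 \right)}\right)^{2} \right)} - 50 = - \frac{102}{72} \left(-48 + 6 \left(-3 + \left(0 + 6\right)^{2}\right)^{2}\right) - 50 = \left(-102\right) \frac{1}{72} \left(-48 + 6 \left(-3 + 6^{2}\right)^{2}\right) - 50 = - \frac{17 \left(-48 + 6 \left(-3 + 36\right)^{2}\right)}{12} - 50 = - \frac{17 \left(-48 + 6 \cdot 33^{2}\right)}{12} - 50 = - \frac{17 \left(-48 + 6 \cdot 1089\right)}{12} - 50 = - \frac{17 \left(-48 + 6534\right)}{12} - 50 = \left(- \frac{17}{12}\right) 6486 - 50 = - \frac{18377}{2} - 50 = - \frac{18477}{2}$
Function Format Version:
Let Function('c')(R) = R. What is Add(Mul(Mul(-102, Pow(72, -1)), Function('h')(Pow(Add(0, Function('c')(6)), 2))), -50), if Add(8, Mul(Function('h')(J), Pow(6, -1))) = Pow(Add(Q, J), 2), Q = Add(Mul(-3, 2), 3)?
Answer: Rational(-18477, 2) ≈ -9238.5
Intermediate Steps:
Q = -3 (Q = Add(-6, 3) = -3)
Function('h')(J) = Add(-48, Mul(6, Pow(Add(-3, J), 2)))
Add(Mul(Mul(-102, Pow(72, -1)), Function('h')(Pow(Add(0, Function('c')(6)), 2))), -50) = Add(Mul(Mul(-102, Pow(72, -1)), Add(-48, Mul(6, Pow(Add(-3, Pow(Add(0, 6), 2)), 2)))), -50) = Add(Mul(Mul(-102, Rational(1, 72)), Add(-48, Mul(6, Pow(Add(-3, Pow(6, 2)), 2)))), -50) = Add(Mul(Rational(-17, 12), Add(-48, Mul(6, Pow(Add(-3, 36), 2)))), -50) = Add(Mul(Rational(-17, 12), Add(-48, Mul(6, Pow(33, 2)))), -50) = Add(Mul(Rational(-17, 12), Add(-48, Mul(6, 1089))), -50) = Add(Mul(Rational(-17, 12), Add(-48, 6534)), -50) = Add(Mul(Rational(-17, 12), 6486), -50) = Add(Rational(-18377, 2), -50) = Rational(-18477, 2)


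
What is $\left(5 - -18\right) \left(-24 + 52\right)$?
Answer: $644$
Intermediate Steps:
$\left(5 - -18\right) \left(-24 + 52\right) = \left(5 + 18\right) 28 = 23 \cdot 28 = 644$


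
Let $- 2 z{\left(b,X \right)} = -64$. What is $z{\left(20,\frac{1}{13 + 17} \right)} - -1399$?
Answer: $1431$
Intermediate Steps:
$z{\left(b,X \right)} = 32$ ($z{\left(b,X \right)} = \left(- \frac{1}{2}\right) \left(-64\right) = 32$)
$z{\left(20,\frac{1}{13 + 17} \right)} - -1399 = 32 - -1399 = 32 + 1399 = 1431$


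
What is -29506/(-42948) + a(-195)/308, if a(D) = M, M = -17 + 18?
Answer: 2282699/3306996 ≈ 0.69026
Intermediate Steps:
M = 1
a(D) = 1
-29506/(-42948) + a(-195)/308 = -29506/(-42948) + 1/308 = -29506*(-1/42948) + 1*(1/308) = 14753/21474 + 1/308 = 2282699/3306996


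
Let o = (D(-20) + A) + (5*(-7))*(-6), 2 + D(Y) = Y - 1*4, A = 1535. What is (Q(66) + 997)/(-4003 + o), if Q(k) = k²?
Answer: -5353/2284 ≈ -2.3437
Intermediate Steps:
D(Y) = -6 + Y (D(Y) = -2 + (Y - 1*4) = -2 + (Y - 4) = -2 + (-4 + Y) = -6 + Y)
o = 1719 (o = ((-6 - 20) + 1535) + (5*(-7))*(-6) = (-26 + 1535) - 35*(-6) = 1509 + 210 = 1719)
(Q(66) + 997)/(-4003 + o) = (66² + 997)/(-4003 + 1719) = (4356 + 997)/(-2284) = 5353*(-1/2284) = -5353/2284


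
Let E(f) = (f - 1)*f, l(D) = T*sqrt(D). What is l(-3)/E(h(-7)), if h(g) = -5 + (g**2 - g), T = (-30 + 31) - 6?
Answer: -I*sqrt(3)/510 ≈ -0.0033962*I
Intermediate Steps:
T = -5 (T = 1 - 6 = -5)
l(D) = -5*sqrt(D)
h(g) = -5 + g**2 - g
E(f) = f*(-1 + f) (E(f) = (-1 + f)*f = f*(-1 + f))
l(-3)/E(h(-7)) = (-5*I*sqrt(3))/(((-5 + (-7)**2 - 1*(-7))*(-1 + (-5 + (-7)**2 - 1*(-7))))) = (-5*I*sqrt(3))/(((-5 + 49 + 7)*(-1 + (-5 + 49 + 7)))) = (-5*I*sqrt(3))/((51*(-1 + 51))) = (-5*I*sqrt(3))/((51*50)) = -5*I*sqrt(3)/2550 = -5*I*sqrt(3)*(1/2550) = -I*sqrt(3)/510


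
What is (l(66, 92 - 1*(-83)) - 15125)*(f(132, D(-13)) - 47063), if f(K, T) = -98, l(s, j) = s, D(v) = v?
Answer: 710197499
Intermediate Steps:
(l(66, 92 - 1*(-83)) - 15125)*(f(132, D(-13)) - 47063) = (66 - 15125)*(-98 - 47063) = -15059*(-47161) = 710197499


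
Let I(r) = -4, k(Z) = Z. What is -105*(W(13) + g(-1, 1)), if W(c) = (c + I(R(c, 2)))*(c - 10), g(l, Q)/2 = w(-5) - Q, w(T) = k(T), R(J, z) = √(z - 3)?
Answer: -1575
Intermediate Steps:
R(J, z) = √(-3 + z)
w(T) = T
g(l, Q) = -10 - 2*Q (g(l, Q) = 2*(-5 - Q) = -10 - 2*Q)
W(c) = (-10 + c)*(-4 + c) (W(c) = (c - 4)*(c - 10) = (-4 + c)*(-10 + c) = (-10 + c)*(-4 + c))
-105*(W(13) + g(-1, 1)) = -105*((40 + 13² - 14*13) + (-10 - 2*1)) = -105*((40 + 169 - 182) + (-10 - 2)) = -105*(27 - 12) = -105*15 = -1575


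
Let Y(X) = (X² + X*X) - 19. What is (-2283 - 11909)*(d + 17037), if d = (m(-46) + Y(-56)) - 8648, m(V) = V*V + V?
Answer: -237176704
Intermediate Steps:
Y(X) = -19 + 2*X² (Y(X) = (X² + X²) - 19 = 2*X² - 19 = -19 + 2*X²)
m(V) = V + V² (m(V) = V² + V = V + V²)
d = -325 (d = (-46*(1 - 46) + (-19 + 2*(-56)²)) - 8648 = (-46*(-45) + (-19 + 2*3136)) - 8648 = (2070 + (-19 + 6272)) - 8648 = (2070 + 6253) - 8648 = 8323 - 8648 = -325)
(-2283 - 11909)*(d + 17037) = (-2283 - 11909)*(-325 + 17037) = -14192*16712 = -237176704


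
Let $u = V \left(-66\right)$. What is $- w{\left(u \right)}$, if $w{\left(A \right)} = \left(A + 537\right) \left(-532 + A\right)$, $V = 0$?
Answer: $285684$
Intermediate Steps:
$u = 0$ ($u = 0 \left(-66\right) = 0$)
$w{\left(A \right)} = \left(-532 + A\right) \left(537 + A\right)$ ($w{\left(A \right)} = \left(537 + A\right) \left(-532 + A\right) = \left(-532 + A\right) \left(537 + A\right)$)
$- w{\left(u \right)} = - (-285684 + 0^{2} + 5 \cdot 0) = - (-285684 + 0 + 0) = \left(-1\right) \left(-285684\right) = 285684$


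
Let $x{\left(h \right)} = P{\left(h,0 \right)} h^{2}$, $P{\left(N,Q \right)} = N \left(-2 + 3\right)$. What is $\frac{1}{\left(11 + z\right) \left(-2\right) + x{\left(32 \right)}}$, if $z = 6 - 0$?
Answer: $\frac{1}{32734} \approx 3.0549 \cdot 10^{-5}$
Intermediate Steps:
$z = 6$ ($z = 6 + 0 = 6$)
$P{\left(N,Q \right)} = N$ ($P{\left(N,Q \right)} = N 1 = N$)
$x{\left(h \right)} = h^{3}$ ($x{\left(h \right)} = h h^{2} = h^{3}$)
$\frac{1}{\left(11 + z\right) \left(-2\right) + x{\left(32 \right)}} = \frac{1}{\left(11 + 6\right) \left(-2\right) + 32^{3}} = \frac{1}{17 \left(-2\right) + 32768} = \frac{1}{-34 + 32768} = \frac{1}{32734}$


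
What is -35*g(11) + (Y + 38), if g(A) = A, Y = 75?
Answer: -272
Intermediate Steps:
-35*g(11) + (Y + 38) = -35*11 + (75 + 38) = -385 + 113 = -272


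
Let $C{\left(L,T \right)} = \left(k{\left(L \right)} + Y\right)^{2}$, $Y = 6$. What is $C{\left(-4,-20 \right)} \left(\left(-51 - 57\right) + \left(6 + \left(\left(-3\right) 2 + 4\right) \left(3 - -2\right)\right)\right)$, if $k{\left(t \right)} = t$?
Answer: $-448$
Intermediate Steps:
$C{\left(L,T \right)} = \left(6 + L\right)^{2}$ ($C{\left(L,T \right)} = \left(L + 6\right)^{2} = \left(6 + L\right)^{2}$)
$C{\left(-4,-20 \right)} \left(\left(-51 - 57\right) + \left(6 + \left(\left(-3\right) 2 + 4\right) \left(3 - -2\right)\right)\right) = \left(6 - 4\right)^{2} \left(\left(-51 - 57\right) + \left(6 + \left(\left(-3\right) 2 + 4\right) \left(3 - -2\right)\right)\right) = 2^{2} \left(-108 + \left(6 + \left(-6 + 4\right) \left(3 + 2\right)\right)\right) = 4 \left(-108 + \left(6 - 10\right)\right) = 4 \left(-108 - 4\right) = 4 \left(-112\right) = -448$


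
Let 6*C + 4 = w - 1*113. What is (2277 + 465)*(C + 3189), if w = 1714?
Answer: 9474067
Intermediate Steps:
C = 1597/6 (C = -⅔ + (1714 - 1*113)/6 = -⅔ + (1714 - 113)/6 = -⅔ + (⅙)*1601 = -⅔ + 1601/6 = 1597/6 ≈ 266.17)
(2277 + 465)*(C + 3189) = (2277 + 465)*(1597/6 + 3189) = 2742*(20731/6) = 9474067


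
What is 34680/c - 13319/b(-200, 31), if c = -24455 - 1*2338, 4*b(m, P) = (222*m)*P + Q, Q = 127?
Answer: -15433907924/12291494163 ≈ -1.2557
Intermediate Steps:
b(m, P) = 127/4 + 111*P*m/2 (b(m, P) = ((222*m)*P + 127)/4 = (222*P*m + 127)/4 = (127 + 222*P*m)/4 = 127/4 + 111*P*m/2)
c = -26793 (c = -24455 - 2338 = -26793)
34680/c - 13319/b(-200, 31) = 34680/(-26793) - 13319/(127/4 + (111/2)*31*(-200)) = 34680*(-1/26793) - 13319/(127/4 - 344100) = -11560/8931 - 13319/(-1376273/4) = -11560/8931 - 13319*(-4/1376273) = -11560/8931 + 53276/1376273 = -15433907924/12291494163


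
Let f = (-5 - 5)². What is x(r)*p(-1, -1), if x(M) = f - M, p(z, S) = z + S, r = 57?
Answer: -86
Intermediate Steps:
f = 100 (f = (-10)² = 100)
p(z, S) = S + z
x(M) = 100 - M
x(r)*p(-1, -1) = (100 - 1*57)*(-1 - 1) = (100 - 57)*(-2) = 43*(-2) = -86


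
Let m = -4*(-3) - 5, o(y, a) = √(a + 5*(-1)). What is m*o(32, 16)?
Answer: 7*√11 ≈ 23.216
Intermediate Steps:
o(y, a) = √(-5 + a) (o(y, a) = √(a - 5) = √(-5 + a))
m = 7 (m = 12 - 5 = 7)
m*o(32, 16) = 7*√(-5 + 16) = 7*√11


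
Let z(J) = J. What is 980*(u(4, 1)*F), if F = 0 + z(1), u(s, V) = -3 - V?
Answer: -3920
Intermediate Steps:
F = 1 (F = 0 + 1 = 1)
980*(u(4, 1)*F) = 980*((-3 - 1*1)*1) = 980*((-3 - 1)*1) = 980*(-4*1) = 980*(-4) = -3920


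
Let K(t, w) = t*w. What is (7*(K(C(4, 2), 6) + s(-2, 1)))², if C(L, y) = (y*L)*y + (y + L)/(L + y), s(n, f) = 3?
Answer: 540225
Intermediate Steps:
C(L, y) = 1 + L*y² (C(L, y) = (L*y)*y + (L + y)/(L + y) = L*y² + 1 = 1 + L*y²)
(7*(K(C(4, 2), 6) + s(-2, 1)))² = (7*((1 + 4*2²)*6 + 3))² = (7*((1 + 4*4)*6 + 3))² = (7*((1 + 16)*6 + 3))² = (7*(17*6 + 3))² = (7*(102 + 3))² = (7*105)² = 735² = 540225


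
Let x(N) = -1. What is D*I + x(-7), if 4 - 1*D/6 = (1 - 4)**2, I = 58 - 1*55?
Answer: -91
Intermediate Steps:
I = 3 (I = 58 - 55 = 3)
D = -30 (D = 24 - 6*(1 - 4)**2 = 24 - 6*(-3)**2 = 24 - 6*9 = 24 - 54 = -30)
D*I + x(-7) = -30*3 - 1 = -90 - 1 = -91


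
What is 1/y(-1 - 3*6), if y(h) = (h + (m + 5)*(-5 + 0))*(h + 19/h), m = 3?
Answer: 1/1180 ≈ 0.00084746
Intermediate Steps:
y(h) = (-40 + h)*(h + 19/h) (y(h) = (h + (3 + 5)*(-5 + 0))*(h + 19/h) = (h + 8*(-5))*(h + 19/h) = (h - 40)*(h + 19/h) = (-40 + h)*(h + 19/h))
1/y(-1 - 3*6) = 1/(19 + (-1 - 3*6)² - 760/(-1 - 3*6) - 40*(-1 - 3*6)) = 1/(19 + (-1 - 18)² - 760/(-1 - 18) - 40*(-1 - 18)) = 1/(19 + (-19)² - 760/(-19) - 40*(-19)) = 1/(19 + 361 - 760*(-1/19) + 760) = 1/(19 + 361 + 40 + 760) = 1/1180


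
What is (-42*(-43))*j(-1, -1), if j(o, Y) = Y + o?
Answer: -3612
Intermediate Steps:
(-42*(-43))*j(-1, -1) = (-42*(-43))*(-1 - 1) = 1806*(-2) = -3612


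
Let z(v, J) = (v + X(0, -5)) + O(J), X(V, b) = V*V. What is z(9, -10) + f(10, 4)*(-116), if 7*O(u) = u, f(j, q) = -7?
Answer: 5737/7 ≈ 819.57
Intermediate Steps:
O(u) = u/7
X(V, b) = V²
z(v, J) = v + J/7 (z(v, J) = (v + 0²) + J/7 = (v + 0) + J/7 = v + J/7)
z(9, -10) + f(10, 4)*(-116) = (9 + (⅐)*(-10)) - 7*(-116) = (9 - 10/7) + 812 = 53/7 + 812 = 5737/7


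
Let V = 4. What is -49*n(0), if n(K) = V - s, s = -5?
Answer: -441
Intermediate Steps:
n(K) = 9 (n(K) = 4 - 1*(-5) = 4 + 5 = 9)
-49*n(0) = -49*9 = -441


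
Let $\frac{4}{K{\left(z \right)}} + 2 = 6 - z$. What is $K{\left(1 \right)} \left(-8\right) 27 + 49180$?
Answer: $48892$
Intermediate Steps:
$K{\left(z \right)} = \frac{4}{4 - z}$ ($K{\left(z \right)} = \frac{4}{-2 - \left(-6 + z\right)} = \frac{4}{4 - z}$)
$K{\left(1 \right)} \left(-8\right) 27 + 49180 = - \frac{4}{-4 + 1} \left(-8\right) 27 + 49180 = - \frac{4}{-3} \left(-8\right) 27 + 49180 = \left(-4\right) \left(- \frac{1}{3}\right) \left(-8\right) 27 + 49180 = \frac{4}{3} \left(-8\right) 27 + 49180 = \left(- \frac{32}{3}\right) 27 + 49180 = -288 + 49180 = 48892$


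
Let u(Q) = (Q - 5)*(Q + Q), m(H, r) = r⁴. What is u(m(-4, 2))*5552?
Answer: 1954304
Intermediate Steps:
u(Q) = 2*Q*(-5 + Q) (u(Q) = (-5 + Q)*(2*Q) = 2*Q*(-5 + Q))
u(m(-4, 2))*5552 = (2*2⁴*(-5 + 2⁴))*5552 = (2*16*(-5 + 16))*5552 = (2*16*11)*5552 = 352*5552 = 1954304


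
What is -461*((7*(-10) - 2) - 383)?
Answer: 209755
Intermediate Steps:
-461*((7*(-10) - 2) - 383) = -461*((-70 - 2) - 383) = -461*(-72 - 383) = -461*(-455) = 209755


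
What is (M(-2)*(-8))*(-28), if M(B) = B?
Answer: -448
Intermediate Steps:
(M(-2)*(-8))*(-28) = -2*(-8)*(-28) = 16*(-28) = -448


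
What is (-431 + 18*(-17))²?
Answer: 543169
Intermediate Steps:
(-431 + 18*(-17))² = (-431 - 306)² = (-737)² = 543169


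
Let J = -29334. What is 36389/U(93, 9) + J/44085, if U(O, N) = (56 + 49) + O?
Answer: 532800311/2909610 ≈ 183.12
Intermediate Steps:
U(O, N) = 105 + O
36389/U(93, 9) + J/44085 = 36389/(105 + 93) - 29334/44085 = 36389/198 - 29334*1/44085 = 36389*(1/198) - 9778/14695 = 36389/198 - 9778/14695 = 532800311/2909610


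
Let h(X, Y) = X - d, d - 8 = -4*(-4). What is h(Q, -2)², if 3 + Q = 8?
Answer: 361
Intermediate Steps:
Q = 5 (Q = -3 + 8 = 5)
d = 24 (d = 8 - 4*(-4) = 8 + 16 = 24)
h(X, Y) = -24 + X (h(X, Y) = X - 1*24 = X - 24 = -24 + X)
h(Q, -2)² = (-24 + 5)² = (-19)² = 361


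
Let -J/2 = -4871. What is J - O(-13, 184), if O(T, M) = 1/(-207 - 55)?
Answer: 2552405/262 ≈ 9742.0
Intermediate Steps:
J = 9742 (J = -2*(-4871) = 9742)
O(T, M) = -1/262 (O(T, M) = 1/(-262) = -1/262)
J - O(-13, 184) = 9742 - 1*(-1/262) = 9742 + 1/262 = 2552405/262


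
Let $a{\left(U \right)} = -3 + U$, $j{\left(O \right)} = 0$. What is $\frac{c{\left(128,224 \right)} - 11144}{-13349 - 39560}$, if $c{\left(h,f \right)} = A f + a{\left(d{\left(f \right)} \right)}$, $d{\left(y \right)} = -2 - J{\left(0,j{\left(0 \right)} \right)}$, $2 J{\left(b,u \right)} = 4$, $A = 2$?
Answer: $\frac{10703}{52909} \approx 0.20229$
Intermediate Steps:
$J{\left(b,u \right)} = 2$ ($J{\left(b,u \right)} = \frac{1}{2} \cdot 4 = 2$)
$d{\left(y \right)} = -4$ ($d{\left(y \right)} = -2 - 2 = -4$)
$c{\left(h,f \right)} = -7 + 2 f$ ($c{\left(h,f \right)} = 2 f - 7 = -7 + 2 f$)
$\frac{c{\left(128,224 \right)} - 11144}{-13349 - 39560} = \frac{\left(-7 + 2 \cdot 224\right) - 11144}{-13349 - 39560} = \frac{\left(-7 + 448\right) - 11144}{-52909} = \left(441 - 11144\right) \left(- \frac{1}{52909}\right) = \left(-10703\right) \left(- \frac{1}{52909}\right) = \frac{10703}{52909}$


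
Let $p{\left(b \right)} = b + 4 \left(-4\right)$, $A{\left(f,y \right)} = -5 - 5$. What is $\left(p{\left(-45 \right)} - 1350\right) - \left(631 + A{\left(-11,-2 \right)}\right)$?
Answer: $-2032$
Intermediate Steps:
$A{\left(f,y \right)} = -10$
$p{\left(b \right)} = -16 + b$ ($p{\left(b \right)} = b - 16 = -16 + b$)
$\left(p{\left(-45 \right)} - 1350\right) - \left(631 + A{\left(-11,-2 \right)}\right) = \left(\left(-16 - 45\right) - 1350\right) - 621 = \left(-61 - 1350\right) + \left(-631 + 10\right) = -1411 - 621 = -2032$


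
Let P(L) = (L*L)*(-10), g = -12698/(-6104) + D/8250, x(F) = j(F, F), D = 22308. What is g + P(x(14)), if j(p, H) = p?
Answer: -106559257/54500 ≈ -1955.2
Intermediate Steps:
x(F) = F
g = 260743/54500 (g = -12698/(-6104) + 22308/8250 = -12698*(-1/6104) + 22308*(1/8250) = 907/436 + 338/125 = 260743/54500 ≈ 4.7843)
P(L) = -10*L² (P(L) = L²*(-10) = -10*L²)
g + P(x(14)) = 260743/54500 - 10*14² = 260743/54500 - 10*196 = 260743/54500 - 1960 = -106559257/54500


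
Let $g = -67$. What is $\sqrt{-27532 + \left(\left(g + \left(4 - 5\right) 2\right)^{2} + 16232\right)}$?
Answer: $i \sqrt{6539} \approx 80.864 i$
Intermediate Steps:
$\sqrt{-27532 + \left(\left(g + \left(4 - 5\right) 2\right)^{2} + 16232\right)} = \sqrt{-27532 + \left(\left(-67 + \left(4 - 5\right) 2\right)^{2} + 16232\right)} = \sqrt{-27532 + \left(\left(-67 - 2\right)^{2} + 16232\right)} = \sqrt{-27532 + \left(\left(-69\right)^{2} + 16232\right)} = \sqrt{-27532 + \left(4761 + 16232\right)} = \sqrt{-27532 + 20993} = \sqrt{-6539} = i \sqrt{6539}$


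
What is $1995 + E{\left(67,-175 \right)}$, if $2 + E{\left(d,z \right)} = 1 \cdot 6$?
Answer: $1999$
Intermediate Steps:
$E{\left(d,z \right)} = 4$ ($E{\left(d,z \right)} = -2 + 1 \cdot 6 = -2 + 6 = 4$)
$1995 + E{\left(67,-175 \right)} = 1995 + 4 = 1999$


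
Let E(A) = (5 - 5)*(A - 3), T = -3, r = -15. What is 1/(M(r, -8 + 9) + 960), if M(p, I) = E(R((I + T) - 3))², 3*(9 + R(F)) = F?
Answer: 1/960 ≈ 0.0010417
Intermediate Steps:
R(F) = -9 + F/3
E(A) = 0 (E(A) = 0*(-3 + A) = 0)
M(p, I) = 0 (M(p, I) = 0² = 0)
1/(M(r, -8 + 9) + 960) = 1/(0 + 960) = 1/960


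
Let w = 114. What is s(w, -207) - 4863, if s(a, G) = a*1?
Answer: -4749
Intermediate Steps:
s(a, G) = a
s(w, -207) - 4863 = 114 - 4863 = -4749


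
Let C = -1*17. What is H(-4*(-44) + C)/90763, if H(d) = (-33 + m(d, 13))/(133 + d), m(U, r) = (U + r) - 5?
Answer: 67/13251398 ≈ 5.0561e-6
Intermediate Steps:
m(U, r) = -5 + U + r
C = -17
H(d) = (-25 + d)/(133 + d) (H(d) = (-33 + (-5 + d + 13))/(133 + d) = (-33 + (8 + d))/(133 + d) = (-25 + d)/(133 + d))
H(-4*(-44) + C)/90763 = ((-25 + (-4*(-44) - 17))/(133 + (-4*(-44) - 17)))/90763 = ((-25 + (176 - 17))/(133 + (176 - 17)))*(1/90763) = ((-25 + 159)/(133 + 159))*(1/90763) = (134/292)*(1/90763) = ((1/292)*134)*(1/90763) = (67/146)*(1/90763) = 67/13251398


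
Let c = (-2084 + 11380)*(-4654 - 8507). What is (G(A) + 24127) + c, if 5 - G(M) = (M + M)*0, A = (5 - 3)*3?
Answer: -122320524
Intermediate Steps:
A = 6 (A = 2*3 = 6)
c = -122344656 (c = 9296*(-13161) = -122344656)
G(M) = 5 (G(M) = 5 - (M + M)*0 = 5 - 2*M*0 = 5 - 1*0 = 5 + 0 = 5)
(G(A) + 24127) + c = (5 + 24127) - 122344656 = 24132 - 122344656 = -122320524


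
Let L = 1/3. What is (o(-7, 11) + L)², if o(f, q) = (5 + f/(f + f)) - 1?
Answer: 841/36 ≈ 23.361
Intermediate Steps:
L = ⅓ ≈ 0.33333
o(f, q) = 9/2 (o(f, q) = (5 + f/((2*f))) - 1 = (5 + f*(1/(2*f))) - 1 = (5 + ½) - 1 = 11/2 - 1 = 9/2)
(o(-7, 11) + L)² = (9/2 + ⅓)² = (29/6)² = 841/36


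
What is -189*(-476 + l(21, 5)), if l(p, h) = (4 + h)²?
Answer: 74655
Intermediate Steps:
-189*(-476 + l(21, 5)) = -189*(-476 + (4 + 5)²) = -189*(-476 + 9²) = -189*(-476 + 81) = -189*(-395) = 74655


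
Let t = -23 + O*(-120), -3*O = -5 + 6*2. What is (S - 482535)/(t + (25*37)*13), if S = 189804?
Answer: -97577/4094 ≈ -23.834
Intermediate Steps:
O = -7/3 (O = -(-5 + 6*2)/3 = -(-5 + 12)/3 = -⅓*7 = -7/3 ≈ -2.3333)
t = 257 (t = -23 - 7/3*(-120) = -23 + 280 = 257)
(S - 482535)/(t + (25*37)*13) = (189804 - 482535)/(257 + (25*37)*13) = -292731/(257 + 925*13) = -292731/(257 + 12025) = -292731/12282 = -292731*1/12282 = -97577/4094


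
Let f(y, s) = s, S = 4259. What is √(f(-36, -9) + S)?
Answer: 5*√170 ≈ 65.192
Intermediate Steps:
√(f(-36, -9) + S) = √(-9 + 4259) = √4250 = 5*√170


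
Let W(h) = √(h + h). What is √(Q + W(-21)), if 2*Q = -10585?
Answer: √(-21170 + 4*I*√42)/2 ≈ 0.044541 + 72.75*I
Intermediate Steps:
Q = -10585/2 (Q = (½)*(-10585) = -10585/2 ≈ -5292.5)
W(h) = √2*√h (W(h) = √(2*h) = √2*√h)
√(Q + W(-21)) = √(-10585/2 + √2*√(-21)) = √(-10585/2 + √2*(I*√21)) = √(-10585/2 + I*√42)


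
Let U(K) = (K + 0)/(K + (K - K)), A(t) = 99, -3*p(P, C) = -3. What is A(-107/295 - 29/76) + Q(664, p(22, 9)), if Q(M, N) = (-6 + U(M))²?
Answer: 124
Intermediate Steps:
p(P, C) = 1 (p(P, C) = -⅓*(-3) = 1)
U(K) = 1 (U(K) = K/(K + 0) = K/K = 1)
Q(M, N) = 25 (Q(M, N) = (-6 + 1)² = (-5)² = 25)
A(-107/295 - 29/76) + Q(664, p(22, 9)) = 99 + 25 = 124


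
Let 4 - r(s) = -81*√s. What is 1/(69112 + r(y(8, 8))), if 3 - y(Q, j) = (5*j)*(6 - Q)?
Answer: 69116/4776476893 - 81*√83/4776476893 ≈ 1.4316e-5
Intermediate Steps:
y(Q, j) = 3 - 5*j*(6 - Q)
r(s) = 4 + 81*√s (r(s) = 4 - (-81)*√s = 4 + 81*√s)
1/(69112 + r(y(8, 8))) = 1/(69112 + (4 + 81*√(3 - 30*8 + 5*8*8))) = 1/(69112 + (4 + 81*√(3 - 240 + 320))) = 1/(69112 + (4 + 81*√83)) = 1/(69116 + 81*√83)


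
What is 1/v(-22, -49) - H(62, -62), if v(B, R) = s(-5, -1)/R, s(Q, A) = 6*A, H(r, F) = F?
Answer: 421/6 ≈ 70.167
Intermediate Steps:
v(B, R) = -6/R (v(B, R) = (6*(-1))/R = -6/R)
1/v(-22, -49) - H(62, -62) = 1/(-6/(-49)) - 1*(-62) = 1/(-6*(-1/49)) + 62 = 1/(6/49) + 62 = 49/6 + 62 = 421/6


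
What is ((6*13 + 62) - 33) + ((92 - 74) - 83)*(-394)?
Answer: 25717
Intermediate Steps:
((6*13 + 62) - 33) + ((92 - 74) - 83)*(-394) = ((78 + 62) - 33) + (18 - 83)*(-394) = (140 - 33) - 65*(-394) = 107 + 25610 = 25717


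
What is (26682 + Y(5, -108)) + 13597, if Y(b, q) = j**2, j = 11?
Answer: 40400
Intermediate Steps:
Y(b, q) = 121 (Y(b, q) = 11**2 = 121)
(26682 + Y(5, -108)) + 13597 = (26682 + 121) + 13597 = 26803 + 13597 = 40400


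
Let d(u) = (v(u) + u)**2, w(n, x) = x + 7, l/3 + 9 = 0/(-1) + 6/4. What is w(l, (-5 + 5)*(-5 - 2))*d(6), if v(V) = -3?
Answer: 63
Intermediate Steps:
l = -45/2 (l = -27 + 3*(0/(-1) + 6/4) = -27 + 3*(0*(-1) + 6*(1/4)) = -27 + 3*(0 + 3/2) = -27 + 3*(3/2) = -27 + 9/2 = -45/2 ≈ -22.500)
w(n, x) = 7 + x
d(u) = (-3 + u)**2
w(l, (-5 + 5)*(-5 - 2))*d(6) = (7 + (-5 + 5)*(-5 - 2))*(-3 + 6)**2 = (7 + 0*(-7))*3**2 = (7 + 0)*9 = 7*9 = 63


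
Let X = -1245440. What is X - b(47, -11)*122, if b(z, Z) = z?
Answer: -1251174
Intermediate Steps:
X - b(47, -11)*122 = -1245440 - 47*122 = -1245440 - 1*5734 = -1245440 - 5734 = -1251174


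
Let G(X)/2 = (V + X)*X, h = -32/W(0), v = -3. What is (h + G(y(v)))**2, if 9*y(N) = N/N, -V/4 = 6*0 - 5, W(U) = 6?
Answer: 4900/6561 ≈ 0.74684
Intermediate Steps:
V = 20 (V = -4*(6*0 - 5) = -4*(0 - 5) = -4*(-5) = 20)
y(N) = 1/9 (y(N) = (N/N)/9 = (1/9)*1 = 1/9)
h = -16/3 (h = -32/6 = -32*1/6 = -16/3 ≈ -5.3333)
G(X) = 2*X*(20 + X) (G(X) = 2*((20 + X)*X) = 2*(X*(20 + X)) = 2*X*(20 + X))
(h + G(y(v)))**2 = (-16/3 + 2*(1/9)*(20 + 1/9))**2 = (-16/3 + 2*(1/9)*(181/9))**2 = (-16/3 + 362/81)**2 = (-70/81)**2 = 4900/6561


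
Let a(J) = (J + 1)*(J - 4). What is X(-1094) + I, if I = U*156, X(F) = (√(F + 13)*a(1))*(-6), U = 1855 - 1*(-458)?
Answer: 360828 + 36*I*√1081 ≈ 3.6083e+5 + 1183.6*I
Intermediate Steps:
U = 2313 (U = 1855 + 458 = 2313)
a(J) = (1 + J)*(-4 + J)
X(F) = 36*√(13 + F) (X(F) = (√(F + 13)*(-4 + 1² - 3*1))*(-6) = (√(13 + F)*(-4 + 1 - 3))*(-6) = (√(13 + F)*(-6))*(-6) = -6*√(13 + F)*(-6) = 36*√(13 + F))
I = 360828 (I = 2313*156 = 360828)
X(-1094) + I = 36*√(13 - 1094) + 360828 = 36*√(-1081) + 360828 = 36*(I*√1081) + 360828 = 36*I*√1081 + 360828 = 360828 + 36*I*√1081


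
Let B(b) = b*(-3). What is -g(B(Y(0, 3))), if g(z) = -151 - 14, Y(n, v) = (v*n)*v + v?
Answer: 165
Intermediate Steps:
Y(n, v) = v + n*v**2 (Y(n, v) = (n*v)*v + v = n*v**2 + v = v + n*v**2)
B(b) = -3*b
g(z) = -165
-g(B(Y(0, 3))) = -1*(-165) = 165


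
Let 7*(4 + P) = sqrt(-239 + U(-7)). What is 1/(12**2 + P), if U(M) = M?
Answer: 3430/480323 - 7*I*sqrt(246)/960646 ≈ 0.007141 - 0.00011429*I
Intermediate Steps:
P = -4 + I*sqrt(246)/7 (P = -4 + sqrt(-239 - 7)/7 = -4 + sqrt(-246)/7 = -4 + (I*sqrt(246))/7 = -4 + I*sqrt(246)/7 ≈ -4.0 + 2.2406*I)
1/(12**2 + P) = 1/(12**2 + (-4 + I*sqrt(246)/7)) = 1/(144 + (-4 + I*sqrt(246)/7)) = 1/(140 + I*sqrt(246)/7)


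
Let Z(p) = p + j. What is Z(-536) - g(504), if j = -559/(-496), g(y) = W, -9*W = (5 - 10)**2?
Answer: -2375273/4464 ≈ -532.09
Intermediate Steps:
W = -25/9 (W = -(5 - 10)**2/9 = -1/9*(-5)**2 = -1/9*25 = -25/9 ≈ -2.7778)
g(y) = -25/9
j = 559/496 (j = -559*(-1/496) = 559/496 ≈ 1.1270)
Z(p) = 559/496 + p (Z(p) = p + 559/496 = 559/496 + p)
Z(-536) - g(504) = (559/496 - 536) - 1*(-25/9) = -265297/496 + 25/9 = -2375273/4464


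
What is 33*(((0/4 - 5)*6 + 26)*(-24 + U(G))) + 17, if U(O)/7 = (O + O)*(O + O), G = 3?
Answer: -30079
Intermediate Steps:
U(O) = 28*O² (U(O) = 7*((O + O)*(O + O)) = 7*((2*O)*(2*O)) = 7*(4*O²) = 28*O²)
33*(((0/4 - 5)*6 + 26)*(-24 + U(G))) + 17 = 33*(((0/4 - 5)*6 + 26)*(-24 + 28*3²)) + 17 = 33*(((0*(¼) - 5)*6 + 26)*(-24 + 28*9)) + 17 = 33*(((0 - 5)*6 + 26)*(-24 + 252)) + 17 = 33*((-5*6 + 26)*228) + 17 = 33*((-30 + 26)*228) + 17 = 33*(-4*228) + 17 = 33*(-912) + 17 = -30096 + 17 = -30079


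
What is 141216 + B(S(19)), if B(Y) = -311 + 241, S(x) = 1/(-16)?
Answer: 141146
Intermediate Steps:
S(x) = -1/16
B(Y) = -70
141216 + B(S(19)) = 141216 - 70 = 141146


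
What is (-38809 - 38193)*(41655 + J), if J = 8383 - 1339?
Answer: -3749920398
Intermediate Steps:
J = 7044
(-38809 - 38193)*(41655 + J) = (-38809 - 38193)*(41655 + 7044) = -77002*48699 = -3749920398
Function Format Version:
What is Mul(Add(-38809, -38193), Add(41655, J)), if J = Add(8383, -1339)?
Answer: -3749920398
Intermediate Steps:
J = 7044
Mul(Add(-38809, -38193), Add(41655, J)) = Mul(Add(-38809, -38193), Add(41655, 7044)) = Mul(-77002, 48699) = -3749920398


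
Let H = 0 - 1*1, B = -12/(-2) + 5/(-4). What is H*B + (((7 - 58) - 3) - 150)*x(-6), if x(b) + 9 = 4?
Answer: 4061/4 ≈ 1015.3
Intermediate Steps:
x(b) = -5 (x(b) = -9 + 4 = -5)
B = 19/4 (B = -12*(-½) + 5*(-¼) = 6 - 5/4 = 19/4 ≈ 4.7500)
H = -1 (H = 0 - 1 = -1)
H*B + (((7 - 58) - 3) - 150)*x(-6) = -1*19/4 + (((7 - 58) - 3) - 150)*(-5) = -19/4 + ((-51 - 3) - 150)*(-5) = -19/4 + (-54 - 150)*(-5) = -19/4 - 204*(-5) = -19/4 + 1020 = 4061/4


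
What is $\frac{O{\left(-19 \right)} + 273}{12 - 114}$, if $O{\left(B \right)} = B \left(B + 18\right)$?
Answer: $- \frac{146}{51} \approx -2.8627$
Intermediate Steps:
$O{\left(B \right)} = B \left(18 + B\right)$
$\frac{O{\left(-19 \right)} + 273}{12 - 114} = \frac{- 19 \left(18 - 19\right) + 273}{12 - 114} = \frac{\left(-19\right) \left(-1\right) + 273}{-102} = \left(19 + 273\right) \left(- \frac{1}{102}\right) = 292 \left(- \frac{1}{102}\right) = - \frac{146}{51}$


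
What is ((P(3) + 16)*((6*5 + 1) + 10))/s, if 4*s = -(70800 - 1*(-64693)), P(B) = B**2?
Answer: -4100/135493 ≈ -0.030260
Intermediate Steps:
s = -135493/4 (s = (-(70800 - 1*(-64693)))/4 = (-(70800 + 64693))/4 = (-1*135493)/4 = (1/4)*(-135493) = -135493/4 ≈ -33873.)
((P(3) + 16)*((6*5 + 1) + 10))/s = ((3**2 + 16)*((6*5 + 1) + 10))/(-135493/4) = -4*(9 + 16)*((30 + 1) + 10)/135493 = -100*(31 + 10)/135493 = -100*41/135493 = -4/135493*1025 = -4100/135493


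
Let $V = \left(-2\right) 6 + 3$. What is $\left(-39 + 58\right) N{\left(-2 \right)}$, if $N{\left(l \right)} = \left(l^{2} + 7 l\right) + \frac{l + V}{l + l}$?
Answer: $- \frac{551}{4} \approx -137.75$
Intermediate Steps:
$V = -9$ ($V = -12 + 3 = -9$)
$N{\left(l \right)} = l^{2} + 7 l + \frac{-9 + l}{2 l}$ ($N{\left(l \right)} = \left(l^{2} + 7 l\right) + \frac{l - 9}{l + l} = \left(l^{2} + 7 l\right) + \frac{-9 + l}{2 l} = l^{2} + 7 l + \frac{-9 + l}{2 l}$)
$\left(-39 + 58\right) N{\left(-2 \right)} = \left(-39 + 58\right) \left(\frac{1}{2} + \left(-2\right)^{2} + 7 \left(-2\right) - \frac{9}{2 \left(-2\right)}\right) = 19 \left(\frac{1}{2} + 4 - 14 - - \frac{9}{4}\right) = 19 \left(\frac{1}{2} + 4 - 14 + \frac{9}{4}\right) = 19 \left(- \frac{29}{4}\right) = - \frac{551}{4}$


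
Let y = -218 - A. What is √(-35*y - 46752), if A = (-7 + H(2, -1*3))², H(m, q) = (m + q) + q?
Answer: I*√34887 ≈ 186.78*I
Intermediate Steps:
H(m, q) = m + 2*q
A = 121 (A = (-7 + (2 + 2*(-1*3)))² = (-7 + (2 + 2*(-3)))² = (-7 + (2 - 6))² = (-7 - 4)² = (-11)² = 121)
y = -339 (y = -218 - 1*121 = -218 - 121 = -339)
√(-35*y - 46752) = √(-35*(-339) - 46752) = √(11865 - 46752) = √(-34887) = I*√34887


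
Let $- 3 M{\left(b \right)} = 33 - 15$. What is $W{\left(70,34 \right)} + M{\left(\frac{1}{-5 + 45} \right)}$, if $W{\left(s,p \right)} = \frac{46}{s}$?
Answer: $- \frac{187}{35} \approx -5.3429$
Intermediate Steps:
$M{\left(b \right)} = -6$ ($M{\left(b \right)} = - \frac{33 - 15}{3} = \left(- \frac{1}{3}\right) 18 = -6$)
$W{\left(70,34 \right)} + M{\left(\frac{1}{-5 + 45} \right)} = \frac{46}{70} - 6 = 46 \cdot \frac{1}{70} - 6 = \frac{23}{35} - 6 = - \frac{187}{35}$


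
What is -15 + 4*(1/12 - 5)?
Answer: -104/3 ≈ -34.667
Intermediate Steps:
-15 + 4*(1/12 - 5) = -15 + 4*(-59/12) = -15 - 59/3 = -104/3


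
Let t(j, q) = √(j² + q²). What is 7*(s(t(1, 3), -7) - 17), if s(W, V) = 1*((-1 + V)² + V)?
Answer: 280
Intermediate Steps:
s(W, V) = V + (-1 + V)² (s(W, V) = 1*(V + (-1 + V)²) = V + (-1 + V)²)
7*(s(t(1, 3), -7) - 17) = 7*((-7 + (-1 - 7)²) - 17) = 7*((-7 + (-8)²) - 17) = 7*((-7 + 64) - 17) = 7*(57 - 17) = 7*40 = 280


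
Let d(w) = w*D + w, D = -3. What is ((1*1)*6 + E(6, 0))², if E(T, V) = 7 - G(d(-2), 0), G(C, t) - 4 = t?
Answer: 81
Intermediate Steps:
d(w) = -2*w (d(w) = w*(-3) + w = -3*w + w = -2*w)
G(C, t) = 4 + t
E(T, V) = 3 (E(T, V) = 7 - (4 + 0) = 7 - 1*4 = 7 - 4 = 3)
((1*1)*6 + E(6, 0))² = ((1*1)*6 + 3)² = (1*6 + 3)² = (6 + 3)² = 9² = 81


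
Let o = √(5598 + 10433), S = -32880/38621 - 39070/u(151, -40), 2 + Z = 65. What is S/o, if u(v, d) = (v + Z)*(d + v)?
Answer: -1144976995*√16031/7353445622127 ≈ -0.019715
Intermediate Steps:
Z = 63 (Z = -2 + 65 = 63)
u(v, d) = (63 + v)*(d + v) (u(v, d) = (v + 63)*(d + v) = (63 + v)*(d + v))
S = -1144976995/458701617 (S = -32880/38621 - 39070/(151² + 63*(-40) + 63*151 - 40*151) = -32880*1/38621 - 39070/(22801 - 2520 + 9513 - 6040) = -32880/38621 - 39070/23754 = -32880/38621 - 39070*1/23754 = -32880/38621 - 19535/11877 = -1144976995/458701617 ≈ -2.4961)
o = √16031 ≈ 126.61
S/o = -1144976995*√16031/16031/458701617 = -1144976995*√16031/7353445622127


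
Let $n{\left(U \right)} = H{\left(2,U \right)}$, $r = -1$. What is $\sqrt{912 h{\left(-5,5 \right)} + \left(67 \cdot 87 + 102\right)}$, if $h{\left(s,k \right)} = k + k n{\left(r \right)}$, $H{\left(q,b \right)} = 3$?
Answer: $\sqrt{24171} \approx 155.47$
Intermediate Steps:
$n{\left(U \right)} = 3$
$h{\left(s,k \right)} = 4 k$ ($h{\left(s,k \right)} = k + k 3 = k + 3 k = 4 k$)
$\sqrt{912 h{\left(-5,5 \right)} + \left(67 \cdot 87 + 102\right)} = \sqrt{912 \cdot 4 \cdot 5 + \left(67 \cdot 87 + 102\right)} = \sqrt{912 \cdot 20 + \left(5829 + 102\right)} = \sqrt{18240 + 5931} = \sqrt{24171}$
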